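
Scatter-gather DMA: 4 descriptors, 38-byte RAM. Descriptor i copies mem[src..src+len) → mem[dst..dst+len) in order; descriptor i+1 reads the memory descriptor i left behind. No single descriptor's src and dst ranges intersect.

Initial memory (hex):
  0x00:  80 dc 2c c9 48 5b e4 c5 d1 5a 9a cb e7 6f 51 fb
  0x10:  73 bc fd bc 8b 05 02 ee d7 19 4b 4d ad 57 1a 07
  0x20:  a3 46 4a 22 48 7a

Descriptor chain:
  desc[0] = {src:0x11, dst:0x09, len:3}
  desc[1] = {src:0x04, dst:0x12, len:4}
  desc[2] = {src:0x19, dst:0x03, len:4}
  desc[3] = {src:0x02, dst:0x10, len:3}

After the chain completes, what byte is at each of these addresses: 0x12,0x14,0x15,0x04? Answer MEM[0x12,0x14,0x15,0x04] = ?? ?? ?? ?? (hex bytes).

MEM[0x12,0x14,0x15,0x04] = 4b e4 c5 4b

[0] 0x11->0x09 len=3 : bc fd bc
[1] 0x04->0x12 len=4 : 48 5b e4 c5
[2] 0x19->0x03 len=4 : 19 4b 4d ad
[3] 0x02->0x10 len=3 : 2c 19 4b
query mem[0x12]=0x4b, mem[0x14]=0xe4, mem[0x15]=0xc5, mem[0x04]=0x4b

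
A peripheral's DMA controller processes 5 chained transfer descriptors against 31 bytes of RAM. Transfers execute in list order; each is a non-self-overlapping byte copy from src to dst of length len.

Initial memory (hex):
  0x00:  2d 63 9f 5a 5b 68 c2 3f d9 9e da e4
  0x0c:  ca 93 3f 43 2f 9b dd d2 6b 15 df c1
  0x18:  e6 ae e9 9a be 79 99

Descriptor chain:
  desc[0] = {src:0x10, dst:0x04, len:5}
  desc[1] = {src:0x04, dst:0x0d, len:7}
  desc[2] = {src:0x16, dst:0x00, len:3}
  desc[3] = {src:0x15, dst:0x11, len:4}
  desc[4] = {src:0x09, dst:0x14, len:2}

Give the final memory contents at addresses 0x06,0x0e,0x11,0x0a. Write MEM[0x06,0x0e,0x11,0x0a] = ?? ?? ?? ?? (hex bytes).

MEM[0x06,0x0e,0x11,0x0a] = dd 9b 15 da

  after D0: wrote 5B at 0x04 = 2f9bddd26b
  after D1: wrote 7B at 0x0d = 2f9bddd26b9eda
  after D2: wrote 3B at 0x00 = dfc1e6
  after D3: wrote 4B at 0x11 = 15dfc1e6
  after D4: wrote 2B at 0x14 = 9eda
query mem[0x06]=0xdd, mem[0x0e]=0x9b, mem[0x11]=0x15, mem[0x0a]=0xda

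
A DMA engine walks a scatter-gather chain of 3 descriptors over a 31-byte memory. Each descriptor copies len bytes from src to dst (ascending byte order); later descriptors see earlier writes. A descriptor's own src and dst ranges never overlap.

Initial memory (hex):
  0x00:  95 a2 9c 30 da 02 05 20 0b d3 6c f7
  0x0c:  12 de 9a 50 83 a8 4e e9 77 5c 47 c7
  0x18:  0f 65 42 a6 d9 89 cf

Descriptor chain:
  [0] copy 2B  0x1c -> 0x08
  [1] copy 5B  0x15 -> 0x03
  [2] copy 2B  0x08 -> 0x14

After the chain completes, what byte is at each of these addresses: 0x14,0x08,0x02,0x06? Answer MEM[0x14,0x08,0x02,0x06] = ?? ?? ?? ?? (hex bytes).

MEM[0x14,0x08,0x02,0x06] = d9 d9 9c 0f

  after D0: wrote 2B at 0x08 = d989
  after D1: wrote 5B at 0x03 = 5c47c70f65
  after D2: wrote 2B at 0x14 = d989
query mem[0x14]=0xd9, mem[0x08]=0xd9, mem[0x02]=0x9c, mem[0x06]=0x0f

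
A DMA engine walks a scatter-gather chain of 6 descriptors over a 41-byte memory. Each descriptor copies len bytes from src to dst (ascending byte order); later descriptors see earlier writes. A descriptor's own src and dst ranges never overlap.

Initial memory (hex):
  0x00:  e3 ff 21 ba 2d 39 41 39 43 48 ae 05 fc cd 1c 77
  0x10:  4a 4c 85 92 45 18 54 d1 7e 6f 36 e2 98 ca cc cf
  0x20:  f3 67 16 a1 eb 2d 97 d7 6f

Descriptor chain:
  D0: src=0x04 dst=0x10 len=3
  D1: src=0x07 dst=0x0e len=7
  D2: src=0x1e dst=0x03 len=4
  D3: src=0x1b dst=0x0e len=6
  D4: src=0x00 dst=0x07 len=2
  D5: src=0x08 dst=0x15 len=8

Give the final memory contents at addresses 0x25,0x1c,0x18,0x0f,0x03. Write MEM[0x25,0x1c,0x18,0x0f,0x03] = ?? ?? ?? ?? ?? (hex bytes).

MEM[0x25,0x1c,0x18,0x0f,0x03] = 2d 98 05 98 cc

[0] 0x04->0x10 len=3 : 2d 39 41
[1] 0x07->0x0e len=7 : 39 43 48 ae 05 fc cd
[2] 0x1e->0x03 len=4 : cc cf f3 67
[3] 0x1b->0x0e len=6 : e2 98 ca cc cf f3
[4] 0x00->0x07 len=2 : e3 ff
[5] 0x08->0x15 len=8 : ff 48 ae 05 fc cd e2 98
query mem[0x25]=0x2d, mem[0x1c]=0x98, mem[0x18]=0x05, mem[0x0f]=0x98, mem[0x03]=0xcc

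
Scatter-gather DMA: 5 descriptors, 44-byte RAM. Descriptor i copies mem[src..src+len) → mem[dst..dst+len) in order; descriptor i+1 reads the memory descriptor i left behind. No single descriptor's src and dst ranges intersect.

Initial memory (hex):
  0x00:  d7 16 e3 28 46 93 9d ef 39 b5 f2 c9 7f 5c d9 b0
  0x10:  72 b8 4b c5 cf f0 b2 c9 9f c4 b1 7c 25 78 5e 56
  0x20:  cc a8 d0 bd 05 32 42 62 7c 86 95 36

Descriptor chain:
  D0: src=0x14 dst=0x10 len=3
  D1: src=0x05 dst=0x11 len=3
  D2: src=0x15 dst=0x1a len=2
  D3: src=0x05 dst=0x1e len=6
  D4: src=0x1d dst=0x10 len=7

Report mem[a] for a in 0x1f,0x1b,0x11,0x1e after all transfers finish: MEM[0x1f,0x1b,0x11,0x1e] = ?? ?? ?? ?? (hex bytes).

[0] 0x14->0x10 len=3 : cf f0 b2
[1] 0x05->0x11 len=3 : 93 9d ef
[2] 0x15->0x1a len=2 : f0 b2
[3] 0x05->0x1e len=6 : 93 9d ef 39 b5 f2
[4] 0x1d->0x10 len=7 : 78 93 9d ef 39 b5 f2
query mem[0x1f]=0x9d, mem[0x1b]=0xb2, mem[0x11]=0x93, mem[0x1e]=0x93

MEM[0x1f,0x1b,0x11,0x1e] = 9d b2 93 93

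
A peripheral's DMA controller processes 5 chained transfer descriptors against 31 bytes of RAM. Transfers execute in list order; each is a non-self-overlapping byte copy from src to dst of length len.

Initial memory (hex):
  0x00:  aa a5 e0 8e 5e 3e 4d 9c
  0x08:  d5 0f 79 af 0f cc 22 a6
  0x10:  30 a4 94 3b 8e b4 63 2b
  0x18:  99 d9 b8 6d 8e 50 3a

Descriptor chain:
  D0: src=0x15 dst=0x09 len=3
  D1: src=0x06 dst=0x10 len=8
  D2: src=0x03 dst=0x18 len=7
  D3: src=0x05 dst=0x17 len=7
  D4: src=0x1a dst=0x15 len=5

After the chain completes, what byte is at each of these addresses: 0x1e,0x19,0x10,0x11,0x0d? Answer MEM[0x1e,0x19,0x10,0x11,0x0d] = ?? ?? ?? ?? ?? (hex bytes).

#0 dst[0x09+3] := {0xb4,0x63,0x2b}
#1 dst[0x10+8] := {0x4d,0x9c,0xd5,0xb4,0x63,0x2b,0x0f,0xcc}
#2 dst[0x18+7] := {0x8e,0x5e,0x3e,0x4d,0x9c,0xd5,0xb4}
#3 dst[0x17+7] := {0x3e,0x4d,0x9c,0xd5,0xb4,0x63,0x2b}
#4 dst[0x15+5] := {0xd5,0xb4,0x63,0x2b,0xb4}
query mem[0x1e]=0xb4, mem[0x19]=0xb4, mem[0x10]=0x4d, mem[0x11]=0x9c, mem[0x0d]=0xcc

MEM[0x1e,0x19,0x10,0x11,0x0d] = b4 b4 4d 9c cc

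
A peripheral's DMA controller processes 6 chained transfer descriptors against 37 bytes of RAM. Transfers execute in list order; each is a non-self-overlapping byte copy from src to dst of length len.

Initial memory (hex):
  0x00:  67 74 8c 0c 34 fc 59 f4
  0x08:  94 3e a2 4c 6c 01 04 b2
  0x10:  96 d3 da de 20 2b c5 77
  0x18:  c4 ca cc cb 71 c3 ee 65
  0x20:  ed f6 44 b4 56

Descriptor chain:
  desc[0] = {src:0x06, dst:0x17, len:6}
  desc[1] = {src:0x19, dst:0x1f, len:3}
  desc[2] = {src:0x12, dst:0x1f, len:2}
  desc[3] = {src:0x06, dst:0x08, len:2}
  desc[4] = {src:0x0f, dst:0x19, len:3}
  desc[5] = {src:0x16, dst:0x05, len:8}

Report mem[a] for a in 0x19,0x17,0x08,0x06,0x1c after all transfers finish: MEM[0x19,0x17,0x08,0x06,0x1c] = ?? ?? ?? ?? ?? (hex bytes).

D0: mem[0x17..0x1c] <- [59 f4 94 3e a2 4c]
D1: mem[0x1f..0x21] <- [94 3e a2]
D2: mem[0x1f..0x20] <- [da de]
D3: mem[0x08..0x09] <- [59 f4]
D4: mem[0x19..0x1b] <- [b2 96 d3]
D5: mem[0x05..0x0c] <- [c5 59 f4 b2 96 d3 4c c3]
query mem[0x19]=0xb2, mem[0x17]=0x59, mem[0x08]=0xb2, mem[0x06]=0x59, mem[0x1c]=0x4c

MEM[0x19,0x17,0x08,0x06,0x1c] = b2 59 b2 59 4c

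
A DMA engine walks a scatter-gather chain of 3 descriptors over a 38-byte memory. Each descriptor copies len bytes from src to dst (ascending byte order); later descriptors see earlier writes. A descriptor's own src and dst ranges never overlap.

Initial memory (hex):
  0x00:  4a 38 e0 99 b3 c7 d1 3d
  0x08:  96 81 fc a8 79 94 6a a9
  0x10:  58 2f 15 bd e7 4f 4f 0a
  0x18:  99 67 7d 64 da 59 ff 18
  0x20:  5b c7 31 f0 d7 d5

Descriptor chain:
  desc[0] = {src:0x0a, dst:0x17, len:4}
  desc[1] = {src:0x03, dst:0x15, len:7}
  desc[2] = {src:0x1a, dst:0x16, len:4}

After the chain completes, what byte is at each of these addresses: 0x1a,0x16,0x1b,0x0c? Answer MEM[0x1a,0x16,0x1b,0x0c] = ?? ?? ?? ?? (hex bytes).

[0] 0x0a->0x17 len=4 : fc a8 79 94
[1] 0x03->0x15 len=7 : 99 b3 c7 d1 3d 96 81
[2] 0x1a->0x16 len=4 : 96 81 da 59
query mem[0x1a]=0x96, mem[0x16]=0x96, mem[0x1b]=0x81, mem[0x0c]=0x79

MEM[0x1a,0x16,0x1b,0x0c] = 96 96 81 79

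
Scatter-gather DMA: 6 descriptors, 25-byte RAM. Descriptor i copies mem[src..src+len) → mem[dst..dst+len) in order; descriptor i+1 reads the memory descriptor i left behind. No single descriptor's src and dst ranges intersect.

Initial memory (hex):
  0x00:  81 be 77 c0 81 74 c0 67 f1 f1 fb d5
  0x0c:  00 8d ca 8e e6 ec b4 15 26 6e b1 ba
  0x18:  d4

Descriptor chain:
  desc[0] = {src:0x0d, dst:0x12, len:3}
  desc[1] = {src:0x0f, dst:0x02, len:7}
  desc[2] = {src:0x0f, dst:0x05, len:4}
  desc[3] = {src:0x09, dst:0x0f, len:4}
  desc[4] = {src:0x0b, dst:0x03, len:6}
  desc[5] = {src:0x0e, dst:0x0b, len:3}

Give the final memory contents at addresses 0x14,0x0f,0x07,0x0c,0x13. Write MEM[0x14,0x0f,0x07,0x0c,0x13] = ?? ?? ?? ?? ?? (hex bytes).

MEM[0x14,0x0f,0x07,0x0c,0x13] = 8e f1 f1 f1 ca

[0] 0x0d->0x12 len=3 : 8d ca 8e
[1] 0x0f->0x02 len=7 : 8e e6 ec 8d ca 8e 6e
[2] 0x0f->0x05 len=4 : 8e e6 ec 8d
[3] 0x09->0x0f len=4 : f1 fb d5 00
[4] 0x0b->0x03 len=6 : d5 00 8d ca f1 fb
[5] 0x0e->0x0b len=3 : ca f1 fb
query mem[0x14]=0x8e, mem[0x0f]=0xf1, mem[0x07]=0xf1, mem[0x0c]=0xf1, mem[0x13]=0xca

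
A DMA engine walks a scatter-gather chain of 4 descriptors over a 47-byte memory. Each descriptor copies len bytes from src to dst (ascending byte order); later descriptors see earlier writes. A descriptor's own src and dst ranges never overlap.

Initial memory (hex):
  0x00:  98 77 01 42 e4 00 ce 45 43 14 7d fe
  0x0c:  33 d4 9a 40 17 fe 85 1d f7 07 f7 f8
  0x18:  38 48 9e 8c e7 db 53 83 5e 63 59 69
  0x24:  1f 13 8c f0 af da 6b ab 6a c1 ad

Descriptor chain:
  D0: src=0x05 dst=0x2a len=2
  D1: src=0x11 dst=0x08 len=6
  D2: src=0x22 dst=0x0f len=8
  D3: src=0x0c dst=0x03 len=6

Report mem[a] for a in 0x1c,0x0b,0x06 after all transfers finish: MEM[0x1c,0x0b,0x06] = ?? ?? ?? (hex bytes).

MEM[0x1c,0x0b,0x06] = e7 f7 59

  after D0: wrote 2B at 0x2a = 00ce
  after D1: wrote 6B at 0x08 = fe851df707f7
  after D2: wrote 8B at 0x0f = 59691f138cf0afda
  after D3: wrote 6B at 0x03 = 07f79a59691f
query mem[0x1c]=0xe7, mem[0x0b]=0xf7, mem[0x06]=0x59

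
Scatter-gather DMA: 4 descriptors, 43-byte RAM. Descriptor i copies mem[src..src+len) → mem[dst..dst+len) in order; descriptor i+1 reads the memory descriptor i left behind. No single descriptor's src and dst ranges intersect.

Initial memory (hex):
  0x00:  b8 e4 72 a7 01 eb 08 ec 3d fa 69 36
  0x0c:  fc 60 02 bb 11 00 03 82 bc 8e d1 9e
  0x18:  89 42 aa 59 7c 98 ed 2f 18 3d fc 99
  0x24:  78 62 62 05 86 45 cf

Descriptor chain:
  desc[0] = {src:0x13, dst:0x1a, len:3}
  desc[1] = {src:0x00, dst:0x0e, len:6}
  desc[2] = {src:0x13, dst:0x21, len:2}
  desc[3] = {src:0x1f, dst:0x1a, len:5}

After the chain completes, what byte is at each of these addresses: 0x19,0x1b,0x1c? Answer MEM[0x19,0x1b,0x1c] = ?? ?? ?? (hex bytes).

MEM[0x19,0x1b,0x1c] = 42 18 eb

D0: mem[0x1a..0x1c] <- [82 bc 8e]
D1: mem[0x0e..0x13] <- [b8 e4 72 a7 01 eb]
D2: mem[0x21..0x22] <- [eb bc]
D3: mem[0x1a..0x1e] <- [2f 18 eb bc 99]
query mem[0x19]=0x42, mem[0x1b]=0x18, mem[0x1c]=0xeb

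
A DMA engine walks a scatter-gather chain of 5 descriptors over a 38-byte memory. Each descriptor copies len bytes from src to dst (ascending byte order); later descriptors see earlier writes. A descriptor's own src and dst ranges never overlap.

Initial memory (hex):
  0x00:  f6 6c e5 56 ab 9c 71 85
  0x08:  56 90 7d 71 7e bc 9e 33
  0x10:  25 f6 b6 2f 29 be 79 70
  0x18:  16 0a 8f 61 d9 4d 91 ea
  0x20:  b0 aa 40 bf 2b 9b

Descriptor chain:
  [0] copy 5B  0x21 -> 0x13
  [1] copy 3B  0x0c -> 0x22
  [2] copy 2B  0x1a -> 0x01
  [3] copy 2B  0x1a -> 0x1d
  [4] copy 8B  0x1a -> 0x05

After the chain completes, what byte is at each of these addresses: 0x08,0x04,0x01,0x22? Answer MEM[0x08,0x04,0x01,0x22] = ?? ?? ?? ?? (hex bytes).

[0] 0x21->0x13 len=5 : aa 40 bf 2b 9b
[1] 0x0c->0x22 len=3 : 7e bc 9e
[2] 0x1a->0x01 len=2 : 8f 61
[3] 0x1a->0x1d len=2 : 8f 61
[4] 0x1a->0x05 len=8 : 8f 61 d9 8f 61 ea b0 aa
query mem[0x08]=0x8f, mem[0x04]=0xab, mem[0x01]=0x8f, mem[0x22]=0x7e

MEM[0x08,0x04,0x01,0x22] = 8f ab 8f 7e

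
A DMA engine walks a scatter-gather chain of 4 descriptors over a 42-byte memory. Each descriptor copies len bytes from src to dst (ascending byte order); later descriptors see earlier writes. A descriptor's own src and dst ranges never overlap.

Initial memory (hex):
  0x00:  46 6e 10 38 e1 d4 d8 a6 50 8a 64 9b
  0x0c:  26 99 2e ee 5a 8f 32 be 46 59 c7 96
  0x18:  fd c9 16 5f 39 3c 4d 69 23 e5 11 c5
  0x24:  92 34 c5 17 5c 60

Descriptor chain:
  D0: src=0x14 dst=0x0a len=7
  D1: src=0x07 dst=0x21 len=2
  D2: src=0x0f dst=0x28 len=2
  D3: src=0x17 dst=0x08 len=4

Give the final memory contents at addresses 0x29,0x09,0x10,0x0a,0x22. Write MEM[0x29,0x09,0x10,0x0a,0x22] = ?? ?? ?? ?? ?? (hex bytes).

MEM[0x29,0x09,0x10,0x0a,0x22] = 16 fd 16 c9 50

#0 dst[0x0a+7] := {0x46,0x59,0xc7,0x96,0xfd,0xc9,0x16}
#1 dst[0x21+2] := {0xa6,0x50}
#2 dst[0x28+2] := {0xc9,0x16}
#3 dst[0x08+4] := {0x96,0xfd,0xc9,0x16}
query mem[0x29]=0x16, mem[0x09]=0xfd, mem[0x10]=0x16, mem[0x0a]=0xc9, mem[0x22]=0x50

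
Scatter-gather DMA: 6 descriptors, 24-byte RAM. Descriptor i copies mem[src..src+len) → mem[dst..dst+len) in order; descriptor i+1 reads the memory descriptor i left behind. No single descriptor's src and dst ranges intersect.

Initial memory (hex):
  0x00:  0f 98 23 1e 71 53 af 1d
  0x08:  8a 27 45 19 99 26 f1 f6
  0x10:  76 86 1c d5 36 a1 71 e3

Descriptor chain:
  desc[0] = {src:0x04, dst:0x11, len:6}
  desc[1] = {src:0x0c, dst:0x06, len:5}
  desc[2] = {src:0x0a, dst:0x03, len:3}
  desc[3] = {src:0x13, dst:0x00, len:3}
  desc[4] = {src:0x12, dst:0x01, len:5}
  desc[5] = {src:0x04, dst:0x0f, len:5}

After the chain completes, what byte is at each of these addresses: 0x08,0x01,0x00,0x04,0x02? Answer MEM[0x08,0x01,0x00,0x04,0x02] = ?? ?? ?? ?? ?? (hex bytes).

MEM[0x08,0x01,0x00,0x04,0x02] = f1 53 af 8a af

  after D0: wrote 6B at 0x11 = 7153af1d8a27
  after D1: wrote 5B at 0x06 = 9926f1f676
  after D2: wrote 3B at 0x03 = 761999
  after D3: wrote 3B at 0x00 = af1d8a
  after D4: wrote 5B at 0x01 = 53af1d8a27
  after D5: wrote 5B at 0x0f = 8a279926f1
query mem[0x08]=0xf1, mem[0x01]=0x53, mem[0x00]=0xaf, mem[0x04]=0x8a, mem[0x02]=0xaf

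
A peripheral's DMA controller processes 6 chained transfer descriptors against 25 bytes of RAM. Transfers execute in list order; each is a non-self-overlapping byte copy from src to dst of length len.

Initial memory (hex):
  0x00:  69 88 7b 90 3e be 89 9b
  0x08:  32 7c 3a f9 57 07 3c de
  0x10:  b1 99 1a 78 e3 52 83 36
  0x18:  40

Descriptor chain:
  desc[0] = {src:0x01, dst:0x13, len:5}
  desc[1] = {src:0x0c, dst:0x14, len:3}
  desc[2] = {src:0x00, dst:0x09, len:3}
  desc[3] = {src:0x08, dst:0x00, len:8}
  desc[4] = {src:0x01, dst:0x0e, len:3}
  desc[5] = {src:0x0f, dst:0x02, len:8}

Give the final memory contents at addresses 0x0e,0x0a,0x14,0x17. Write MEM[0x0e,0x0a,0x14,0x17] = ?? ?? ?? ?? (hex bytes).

MEM[0x0e,0x0a,0x14,0x17] = 69 88 57 be

  after D0: wrote 5B at 0x13 = 887b903ebe
  after D1: wrote 3B at 0x14 = 57073c
  after D2: wrote 3B at 0x09 = 69887b
  after D3: wrote 8B at 0x00 = 3269887b57073cde
  after D4: wrote 3B at 0x0e = 69887b
  after D5: wrote 8B at 0x02 = 887b991a8857073c
query mem[0x0e]=0x69, mem[0x0a]=0x88, mem[0x14]=0x57, mem[0x17]=0xbe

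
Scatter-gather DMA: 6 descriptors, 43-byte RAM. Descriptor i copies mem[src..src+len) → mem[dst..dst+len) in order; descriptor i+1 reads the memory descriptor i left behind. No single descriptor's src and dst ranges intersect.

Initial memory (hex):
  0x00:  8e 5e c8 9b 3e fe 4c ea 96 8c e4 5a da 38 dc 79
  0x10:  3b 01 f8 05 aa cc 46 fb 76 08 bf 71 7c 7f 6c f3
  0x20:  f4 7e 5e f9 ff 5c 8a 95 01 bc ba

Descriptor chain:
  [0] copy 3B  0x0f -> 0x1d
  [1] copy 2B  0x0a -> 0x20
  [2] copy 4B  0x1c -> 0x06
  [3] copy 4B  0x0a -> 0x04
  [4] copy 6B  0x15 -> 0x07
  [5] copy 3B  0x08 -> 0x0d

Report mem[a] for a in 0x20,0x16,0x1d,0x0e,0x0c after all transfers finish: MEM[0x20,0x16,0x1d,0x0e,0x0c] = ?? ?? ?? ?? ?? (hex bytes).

  after D0: wrote 3B at 0x1d = 793b01
  after D1: wrote 2B at 0x20 = e45a
  after D2: wrote 4B at 0x06 = 7c793b01
  after D3: wrote 4B at 0x04 = e45ada38
  after D4: wrote 6B at 0x07 = cc46fb7608bf
  after D5: wrote 3B at 0x0d = 46fb76
query mem[0x20]=0xe4, mem[0x16]=0x46, mem[0x1d]=0x79, mem[0x0e]=0xfb, mem[0x0c]=0xbf

MEM[0x20,0x16,0x1d,0x0e,0x0c] = e4 46 79 fb bf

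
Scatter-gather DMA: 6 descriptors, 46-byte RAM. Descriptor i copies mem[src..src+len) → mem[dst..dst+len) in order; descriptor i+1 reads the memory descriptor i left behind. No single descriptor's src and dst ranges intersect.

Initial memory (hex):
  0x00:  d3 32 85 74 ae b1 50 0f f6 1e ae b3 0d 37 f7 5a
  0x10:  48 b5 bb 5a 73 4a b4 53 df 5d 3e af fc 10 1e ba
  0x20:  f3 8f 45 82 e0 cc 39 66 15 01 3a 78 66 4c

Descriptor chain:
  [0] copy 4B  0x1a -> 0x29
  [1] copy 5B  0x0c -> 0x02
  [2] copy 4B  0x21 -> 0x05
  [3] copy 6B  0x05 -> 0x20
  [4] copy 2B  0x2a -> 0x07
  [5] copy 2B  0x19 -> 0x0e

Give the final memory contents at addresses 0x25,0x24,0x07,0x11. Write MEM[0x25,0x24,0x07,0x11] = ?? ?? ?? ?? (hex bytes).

  after D0: wrote 4B at 0x29 = 3eaffc10
  after D1: wrote 5B at 0x02 = 0d37f75a48
  after D2: wrote 4B at 0x05 = 8f4582e0
  after D3: wrote 6B at 0x20 = 8f4582e01eae
  after D4: wrote 2B at 0x07 = affc
  after D5: wrote 2B at 0x0e = 5d3e
query mem[0x25]=0xae, mem[0x24]=0x1e, mem[0x07]=0xaf, mem[0x11]=0xb5

MEM[0x25,0x24,0x07,0x11] = ae 1e af b5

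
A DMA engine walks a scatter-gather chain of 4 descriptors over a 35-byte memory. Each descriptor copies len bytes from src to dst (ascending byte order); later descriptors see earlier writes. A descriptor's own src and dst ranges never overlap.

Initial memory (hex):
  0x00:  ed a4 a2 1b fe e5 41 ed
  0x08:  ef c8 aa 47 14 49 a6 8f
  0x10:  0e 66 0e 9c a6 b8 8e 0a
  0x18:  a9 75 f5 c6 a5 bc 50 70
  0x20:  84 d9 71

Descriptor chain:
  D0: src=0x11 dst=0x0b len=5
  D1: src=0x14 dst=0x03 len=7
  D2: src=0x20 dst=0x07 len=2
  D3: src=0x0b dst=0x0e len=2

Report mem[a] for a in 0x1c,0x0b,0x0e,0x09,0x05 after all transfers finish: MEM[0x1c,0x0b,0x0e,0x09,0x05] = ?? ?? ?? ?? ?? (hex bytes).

MEM[0x1c,0x0b,0x0e,0x09,0x05] = a5 66 66 f5 8e

#0 dst[0x0b+5] := {0x66,0x0e,0x9c,0xa6,0xb8}
#1 dst[0x03+7] := {0xa6,0xb8,0x8e,0x0a,0xa9,0x75,0xf5}
#2 dst[0x07+2] := {0x84,0xd9}
#3 dst[0x0e+2] := {0x66,0x0e}
query mem[0x1c]=0xa5, mem[0x0b]=0x66, mem[0x0e]=0x66, mem[0x09]=0xf5, mem[0x05]=0x8e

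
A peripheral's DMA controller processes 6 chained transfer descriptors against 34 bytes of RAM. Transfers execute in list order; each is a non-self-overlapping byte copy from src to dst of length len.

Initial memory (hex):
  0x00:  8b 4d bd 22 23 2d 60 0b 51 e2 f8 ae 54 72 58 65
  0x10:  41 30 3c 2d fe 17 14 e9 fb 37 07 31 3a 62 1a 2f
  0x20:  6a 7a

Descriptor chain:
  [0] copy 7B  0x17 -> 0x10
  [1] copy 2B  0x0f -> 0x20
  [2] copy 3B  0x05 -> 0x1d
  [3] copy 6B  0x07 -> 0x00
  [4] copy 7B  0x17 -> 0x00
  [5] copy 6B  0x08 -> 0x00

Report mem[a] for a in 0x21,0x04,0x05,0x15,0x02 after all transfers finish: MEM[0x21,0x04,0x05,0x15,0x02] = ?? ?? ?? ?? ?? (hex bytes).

MEM[0x21,0x04,0x05,0x15,0x02] = e9 54 72 3a f8

[0] 0x17->0x10 len=7 : e9 fb 37 07 31 3a 62
[1] 0x0f->0x20 len=2 : 65 e9
[2] 0x05->0x1d len=3 : 2d 60 0b
[3] 0x07->0x00 len=6 : 0b 51 e2 f8 ae 54
[4] 0x17->0x00 len=7 : e9 fb 37 07 31 3a 2d
[5] 0x08->0x00 len=6 : 51 e2 f8 ae 54 72
query mem[0x21]=0xe9, mem[0x04]=0x54, mem[0x05]=0x72, mem[0x15]=0x3a, mem[0x02]=0xf8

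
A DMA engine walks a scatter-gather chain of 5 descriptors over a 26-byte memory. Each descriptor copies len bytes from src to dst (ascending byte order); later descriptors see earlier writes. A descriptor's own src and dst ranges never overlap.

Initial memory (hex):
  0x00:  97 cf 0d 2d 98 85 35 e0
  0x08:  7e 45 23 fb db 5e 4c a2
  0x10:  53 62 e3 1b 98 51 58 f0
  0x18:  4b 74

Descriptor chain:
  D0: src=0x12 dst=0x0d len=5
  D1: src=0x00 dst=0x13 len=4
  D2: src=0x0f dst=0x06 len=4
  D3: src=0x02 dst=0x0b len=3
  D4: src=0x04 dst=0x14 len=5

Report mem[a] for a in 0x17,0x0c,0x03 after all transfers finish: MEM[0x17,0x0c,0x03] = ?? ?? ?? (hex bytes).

MEM[0x17,0x0c,0x03] = 51 2d 2d

  after D0: wrote 5B at 0x0d = e31b985158
  after D1: wrote 4B at 0x13 = 97cf0d2d
  after D2: wrote 4B at 0x06 = 985158e3
  after D3: wrote 3B at 0x0b = 0d2d98
  after D4: wrote 5B at 0x14 = 9885985158
query mem[0x17]=0x51, mem[0x0c]=0x2d, mem[0x03]=0x2d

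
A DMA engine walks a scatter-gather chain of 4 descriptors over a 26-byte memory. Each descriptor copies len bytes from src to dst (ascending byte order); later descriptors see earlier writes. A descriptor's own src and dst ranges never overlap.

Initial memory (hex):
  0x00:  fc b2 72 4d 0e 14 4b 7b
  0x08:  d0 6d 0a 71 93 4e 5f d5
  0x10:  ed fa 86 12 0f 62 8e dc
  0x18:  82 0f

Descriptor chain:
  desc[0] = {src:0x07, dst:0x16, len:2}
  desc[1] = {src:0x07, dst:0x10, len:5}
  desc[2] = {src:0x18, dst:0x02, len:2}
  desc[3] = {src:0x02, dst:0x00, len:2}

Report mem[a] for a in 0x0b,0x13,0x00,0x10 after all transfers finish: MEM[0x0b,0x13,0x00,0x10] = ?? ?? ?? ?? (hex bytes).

MEM[0x0b,0x13,0x00,0x10] = 71 0a 82 7b

[0] 0x07->0x16 len=2 : 7b d0
[1] 0x07->0x10 len=5 : 7b d0 6d 0a 71
[2] 0x18->0x02 len=2 : 82 0f
[3] 0x02->0x00 len=2 : 82 0f
query mem[0x0b]=0x71, mem[0x13]=0x0a, mem[0x00]=0x82, mem[0x10]=0x7b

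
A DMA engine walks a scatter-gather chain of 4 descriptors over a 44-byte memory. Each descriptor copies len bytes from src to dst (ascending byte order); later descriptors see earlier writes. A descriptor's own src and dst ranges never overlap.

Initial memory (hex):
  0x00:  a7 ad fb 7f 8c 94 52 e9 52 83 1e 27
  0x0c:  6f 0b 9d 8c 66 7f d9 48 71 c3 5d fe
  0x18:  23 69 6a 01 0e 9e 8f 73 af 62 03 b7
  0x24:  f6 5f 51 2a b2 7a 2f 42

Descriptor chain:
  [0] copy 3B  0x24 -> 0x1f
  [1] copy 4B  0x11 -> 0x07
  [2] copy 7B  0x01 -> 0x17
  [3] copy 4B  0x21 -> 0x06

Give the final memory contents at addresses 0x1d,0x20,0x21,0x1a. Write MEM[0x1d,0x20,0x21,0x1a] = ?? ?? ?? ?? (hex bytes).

MEM[0x1d,0x20,0x21,0x1a] = 7f 5f 51 8c

#0 dst[0x1f+3] := {0xf6,0x5f,0x51}
#1 dst[0x07+4] := {0x7f,0xd9,0x48,0x71}
#2 dst[0x17+7] := {0xad,0xfb,0x7f,0x8c,0x94,0x52,0x7f}
#3 dst[0x06+4] := {0x51,0x03,0xb7,0xf6}
query mem[0x1d]=0x7f, mem[0x20]=0x5f, mem[0x21]=0x51, mem[0x1a]=0x8c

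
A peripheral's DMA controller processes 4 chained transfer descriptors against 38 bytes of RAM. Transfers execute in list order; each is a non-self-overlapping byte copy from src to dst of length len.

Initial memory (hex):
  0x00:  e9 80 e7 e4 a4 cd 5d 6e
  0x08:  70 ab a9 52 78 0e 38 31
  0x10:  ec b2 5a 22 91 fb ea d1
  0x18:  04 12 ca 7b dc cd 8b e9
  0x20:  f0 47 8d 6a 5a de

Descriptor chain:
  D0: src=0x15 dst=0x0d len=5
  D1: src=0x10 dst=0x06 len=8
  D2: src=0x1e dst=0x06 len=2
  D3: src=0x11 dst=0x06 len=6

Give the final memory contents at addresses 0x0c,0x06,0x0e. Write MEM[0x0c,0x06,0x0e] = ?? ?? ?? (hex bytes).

MEM[0x0c,0x06,0x0e] = ea 12 ea

[0] 0x15->0x0d len=5 : fb ea d1 04 12
[1] 0x10->0x06 len=8 : 04 12 5a 22 91 fb ea d1
[2] 0x1e->0x06 len=2 : 8b e9
[3] 0x11->0x06 len=6 : 12 5a 22 91 fb ea
query mem[0x0c]=0xea, mem[0x06]=0x12, mem[0x0e]=0xea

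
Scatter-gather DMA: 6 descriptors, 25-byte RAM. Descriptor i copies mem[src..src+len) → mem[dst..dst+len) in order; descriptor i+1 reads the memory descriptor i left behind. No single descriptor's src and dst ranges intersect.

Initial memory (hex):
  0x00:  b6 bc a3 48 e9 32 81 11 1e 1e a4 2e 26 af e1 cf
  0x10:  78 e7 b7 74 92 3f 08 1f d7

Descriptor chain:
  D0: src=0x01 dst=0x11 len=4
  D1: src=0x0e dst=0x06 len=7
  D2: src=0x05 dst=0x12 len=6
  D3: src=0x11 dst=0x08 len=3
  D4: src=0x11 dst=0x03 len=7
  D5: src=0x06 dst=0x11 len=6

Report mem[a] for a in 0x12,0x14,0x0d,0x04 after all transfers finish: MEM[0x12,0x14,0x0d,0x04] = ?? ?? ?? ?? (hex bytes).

  after D0: wrote 4B at 0x11 = bca348e9
  after D1: wrote 7B at 0x06 = e1cf78bca348e9
  after D2: wrote 6B at 0x12 = 32e1cf78bca3
  after D3: wrote 3B at 0x08 = bc32e1
  after D4: wrote 7B at 0x03 = bc32e1cf78bca3
  after D5: wrote 6B at 0x11 = cf78bca3e148
query mem[0x12]=0x78, mem[0x14]=0xa3, mem[0x0d]=0xaf, mem[0x04]=0x32

MEM[0x12,0x14,0x0d,0x04] = 78 a3 af 32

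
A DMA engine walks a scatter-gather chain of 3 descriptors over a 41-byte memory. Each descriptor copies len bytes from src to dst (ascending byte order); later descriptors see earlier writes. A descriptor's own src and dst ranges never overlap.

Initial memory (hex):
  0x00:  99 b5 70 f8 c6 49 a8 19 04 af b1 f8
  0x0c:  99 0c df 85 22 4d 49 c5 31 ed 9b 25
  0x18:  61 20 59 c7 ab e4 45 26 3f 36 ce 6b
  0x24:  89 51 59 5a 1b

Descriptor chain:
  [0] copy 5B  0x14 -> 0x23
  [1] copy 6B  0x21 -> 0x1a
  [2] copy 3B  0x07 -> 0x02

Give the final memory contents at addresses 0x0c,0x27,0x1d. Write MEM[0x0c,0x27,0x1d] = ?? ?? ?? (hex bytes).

  after D0: wrote 5B at 0x23 = 31ed9b2561
  after D1: wrote 6B at 0x1a = 36ce31ed9b25
  after D2: wrote 3B at 0x02 = 1904af
query mem[0x0c]=0x99, mem[0x27]=0x61, mem[0x1d]=0xed

MEM[0x0c,0x27,0x1d] = 99 61 ed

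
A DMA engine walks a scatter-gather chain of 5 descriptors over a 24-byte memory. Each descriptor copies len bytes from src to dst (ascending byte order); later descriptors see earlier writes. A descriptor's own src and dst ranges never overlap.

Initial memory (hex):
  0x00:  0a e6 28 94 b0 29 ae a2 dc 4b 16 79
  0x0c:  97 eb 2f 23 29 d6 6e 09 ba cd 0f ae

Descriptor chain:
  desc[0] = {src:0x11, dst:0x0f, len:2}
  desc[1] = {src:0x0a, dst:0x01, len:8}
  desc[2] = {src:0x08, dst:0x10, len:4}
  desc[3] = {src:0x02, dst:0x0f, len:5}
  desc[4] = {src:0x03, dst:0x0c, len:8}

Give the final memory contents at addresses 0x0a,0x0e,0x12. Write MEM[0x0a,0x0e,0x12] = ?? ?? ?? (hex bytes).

MEM[0x0a,0x0e,0x12] = 16 2f 4b

#0 dst[0x0f+2] := {0xd6,0x6e}
#1 dst[0x01+8] := {0x16,0x79,0x97,0xeb,0x2f,0xd6,0x6e,0xd6}
#2 dst[0x10+4] := {0xd6,0x4b,0x16,0x79}
#3 dst[0x0f+5] := {0x79,0x97,0xeb,0x2f,0xd6}
#4 dst[0x0c+8] := {0x97,0xeb,0x2f,0xd6,0x6e,0xd6,0x4b,0x16}
query mem[0x0a]=0x16, mem[0x0e]=0x2f, mem[0x12]=0x4b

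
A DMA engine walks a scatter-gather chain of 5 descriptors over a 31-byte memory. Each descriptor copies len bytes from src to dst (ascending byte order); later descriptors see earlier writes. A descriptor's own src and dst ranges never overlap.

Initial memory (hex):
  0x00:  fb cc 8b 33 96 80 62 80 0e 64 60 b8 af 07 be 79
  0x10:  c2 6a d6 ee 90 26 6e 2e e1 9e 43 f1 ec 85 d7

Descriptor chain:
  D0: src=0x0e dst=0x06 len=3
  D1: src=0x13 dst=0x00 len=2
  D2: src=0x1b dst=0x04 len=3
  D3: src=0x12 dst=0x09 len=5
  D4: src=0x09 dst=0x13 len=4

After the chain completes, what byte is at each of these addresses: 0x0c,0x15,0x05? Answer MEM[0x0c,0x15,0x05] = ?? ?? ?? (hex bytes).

MEM[0x0c,0x15,0x05] = 26 90 ec

D0: mem[0x06..0x08] <- [be 79 c2]
D1: mem[0x00..0x01] <- [ee 90]
D2: mem[0x04..0x06] <- [f1 ec 85]
D3: mem[0x09..0x0d] <- [d6 ee 90 26 6e]
D4: mem[0x13..0x16] <- [d6 ee 90 26]
query mem[0x0c]=0x26, mem[0x15]=0x90, mem[0x05]=0xec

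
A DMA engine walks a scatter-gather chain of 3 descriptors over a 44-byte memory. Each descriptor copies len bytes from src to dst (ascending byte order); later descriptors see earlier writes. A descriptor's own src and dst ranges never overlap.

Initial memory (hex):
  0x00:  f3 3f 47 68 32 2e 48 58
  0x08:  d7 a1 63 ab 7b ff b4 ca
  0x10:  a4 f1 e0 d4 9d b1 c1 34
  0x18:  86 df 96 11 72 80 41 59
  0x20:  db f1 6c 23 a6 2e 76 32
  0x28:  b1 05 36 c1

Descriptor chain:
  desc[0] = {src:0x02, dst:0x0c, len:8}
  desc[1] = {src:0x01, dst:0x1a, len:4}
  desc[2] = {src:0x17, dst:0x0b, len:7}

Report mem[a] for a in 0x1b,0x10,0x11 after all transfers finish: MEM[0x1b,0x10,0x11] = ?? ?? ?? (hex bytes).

  after D0: wrote 8B at 0x0c = 4768322e4858d7a1
  after D1: wrote 4B at 0x1a = 3f476832
  after D2: wrote 7B at 0x0b = 3486df3f476832
query mem[0x1b]=0x47, mem[0x10]=0x68, mem[0x11]=0x32

MEM[0x1b,0x10,0x11] = 47 68 32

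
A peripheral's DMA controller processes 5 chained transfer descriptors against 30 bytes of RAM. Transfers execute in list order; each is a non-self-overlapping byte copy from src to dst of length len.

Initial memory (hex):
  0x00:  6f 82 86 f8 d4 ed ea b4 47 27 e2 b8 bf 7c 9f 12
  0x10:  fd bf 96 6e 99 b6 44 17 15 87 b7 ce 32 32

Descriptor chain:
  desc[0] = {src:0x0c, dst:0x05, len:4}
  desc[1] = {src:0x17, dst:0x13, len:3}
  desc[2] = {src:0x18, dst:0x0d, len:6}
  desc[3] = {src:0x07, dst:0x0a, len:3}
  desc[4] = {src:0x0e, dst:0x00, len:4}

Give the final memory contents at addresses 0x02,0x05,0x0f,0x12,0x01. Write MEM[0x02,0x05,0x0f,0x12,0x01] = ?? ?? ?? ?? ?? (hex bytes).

D0: mem[0x05..0x08] <- [bf 7c 9f 12]
D1: mem[0x13..0x15] <- [17 15 87]
D2: mem[0x0d..0x12] <- [15 87 b7 ce 32 32]
D3: mem[0x0a..0x0c] <- [9f 12 27]
D4: mem[0x00..0x03] <- [87 b7 ce 32]
query mem[0x02]=0xce, mem[0x05]=0xbf, mem[0x0f]=0xb7, mem[0x12]=0x32, mem[0x01]=0xb7

MEM[0x02,0x05,0x0f,0x12,0x01] = ce bf b7 32 b7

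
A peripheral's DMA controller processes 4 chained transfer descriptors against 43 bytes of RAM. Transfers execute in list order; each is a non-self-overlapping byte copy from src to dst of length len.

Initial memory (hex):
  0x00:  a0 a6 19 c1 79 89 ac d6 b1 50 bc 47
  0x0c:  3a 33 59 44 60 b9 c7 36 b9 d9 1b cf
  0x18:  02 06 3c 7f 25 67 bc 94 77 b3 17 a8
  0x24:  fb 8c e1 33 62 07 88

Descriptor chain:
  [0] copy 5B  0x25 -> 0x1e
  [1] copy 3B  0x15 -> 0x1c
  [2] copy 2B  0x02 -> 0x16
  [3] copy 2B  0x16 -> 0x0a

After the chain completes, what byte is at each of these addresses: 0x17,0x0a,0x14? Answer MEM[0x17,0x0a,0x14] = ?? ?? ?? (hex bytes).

#0 dst[0x1e+5] := {0x8c,0xe1,0x33,0x62,0x07}
#1 dst[0x1c+3] := {0xd9,0x1b,0xcf}
#2 dst[0x16+2] := {0x19,0xc1}
#3 dst[0x0a+2] := {0x19,0xc1}
query mem[0x17]=0xc1, mem[0x0a]=0x19, mem[0x14]=0xb9

MEM[0x17,0x0a,0x14] = c1 19 b9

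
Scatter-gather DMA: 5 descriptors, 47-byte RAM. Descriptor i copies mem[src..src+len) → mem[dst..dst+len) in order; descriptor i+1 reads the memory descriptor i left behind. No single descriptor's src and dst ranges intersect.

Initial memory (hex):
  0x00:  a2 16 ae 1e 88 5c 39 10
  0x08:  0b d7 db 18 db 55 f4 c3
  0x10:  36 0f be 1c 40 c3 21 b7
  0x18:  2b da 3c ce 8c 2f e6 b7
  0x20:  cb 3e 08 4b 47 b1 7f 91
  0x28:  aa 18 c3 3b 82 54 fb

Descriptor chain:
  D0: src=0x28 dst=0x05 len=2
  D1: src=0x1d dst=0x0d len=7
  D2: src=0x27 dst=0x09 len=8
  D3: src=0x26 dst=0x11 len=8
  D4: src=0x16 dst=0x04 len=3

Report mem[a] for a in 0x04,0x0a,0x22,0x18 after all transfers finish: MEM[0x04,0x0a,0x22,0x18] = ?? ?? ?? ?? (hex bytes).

MEM[0x04,0x0a,0x22,0x18] = 3b aa 08 54

#0 dst[0x05+2] := {0xaa,0x18}
#1 dst[0x0d+7] := {0x2f,0xe6,0xb7,0xcb,0x3e,0x08,0x4b}
#2 dst[0x09+8] := {0x91,0xaa,0x18,0xc3,0x3b,0x82,0x54,0xfb}
#3 dst[0x11+8] := {0x7f,0x91,0xaa,0x18,0xc3,0x3b,0x82,0x54}
#4 dst[0x04+3] := {0x3b,0x82,0x54}
query mem[0x04]=0x3b, mem[0x0a]=0xaa, mem[0x22]=0x08, mem[0x18]=0x54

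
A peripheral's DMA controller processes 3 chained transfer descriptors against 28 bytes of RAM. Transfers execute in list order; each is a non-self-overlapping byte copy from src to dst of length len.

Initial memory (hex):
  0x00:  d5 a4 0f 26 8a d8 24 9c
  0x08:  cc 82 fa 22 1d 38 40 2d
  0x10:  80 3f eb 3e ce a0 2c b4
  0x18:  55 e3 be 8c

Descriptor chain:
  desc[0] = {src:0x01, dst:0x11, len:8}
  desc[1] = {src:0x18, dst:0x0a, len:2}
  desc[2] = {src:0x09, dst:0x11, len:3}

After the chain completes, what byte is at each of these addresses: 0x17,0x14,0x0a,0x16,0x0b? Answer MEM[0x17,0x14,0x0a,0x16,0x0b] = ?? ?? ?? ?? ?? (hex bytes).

MEM[0x17,0x14,0x0a,0x16,0x0b] = 9c 8a cc 24 e3

[0] 0x01->0x11 len=8 : a4 0f 26 8a d8 24 9c cc
[1] 0x18->0x0a len=2 : cc e3
[2] 0x09->0x11 len=3 : 82 cc e3
query mem[0x17]=0x9c, mem[0x14]=0x8a, mem[0x0a]=0xcc, mem[0x16]=0x24, mem[0x0b]=0xe3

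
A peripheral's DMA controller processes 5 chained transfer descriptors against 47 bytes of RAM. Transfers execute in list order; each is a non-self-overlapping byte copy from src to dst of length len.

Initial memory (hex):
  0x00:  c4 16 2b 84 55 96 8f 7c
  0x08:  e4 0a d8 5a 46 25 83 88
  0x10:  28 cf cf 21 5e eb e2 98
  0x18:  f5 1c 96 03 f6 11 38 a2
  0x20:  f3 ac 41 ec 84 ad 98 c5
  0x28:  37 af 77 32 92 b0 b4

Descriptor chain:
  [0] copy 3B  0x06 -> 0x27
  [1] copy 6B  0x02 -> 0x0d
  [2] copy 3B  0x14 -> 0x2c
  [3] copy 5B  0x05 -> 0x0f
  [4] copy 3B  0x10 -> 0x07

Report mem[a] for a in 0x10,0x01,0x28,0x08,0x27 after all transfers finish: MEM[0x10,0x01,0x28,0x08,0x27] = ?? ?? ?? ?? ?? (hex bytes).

MEM[0x10,0x01,0x28,0x08,0x27] = 8f 16 7c 7c 8f

  after D0: wrote 3B at 0x27 = 8f7ce4
  after D1: wrote 6B at 0x0d = 2b8455968f7c
  after D2: wrote 3B at 0x2c = 5eebe2
  after D3: wrote 5B at 0x0f = 968f7ce40a
  after D4: wrote 3B at 0x07 = 8f7ce4
query mem[0x10]=0x8f, mem[0x01]=0x16, mem[0x28]=0x7c, mem[0x08]=0x7c, mem[0x27]=0x8f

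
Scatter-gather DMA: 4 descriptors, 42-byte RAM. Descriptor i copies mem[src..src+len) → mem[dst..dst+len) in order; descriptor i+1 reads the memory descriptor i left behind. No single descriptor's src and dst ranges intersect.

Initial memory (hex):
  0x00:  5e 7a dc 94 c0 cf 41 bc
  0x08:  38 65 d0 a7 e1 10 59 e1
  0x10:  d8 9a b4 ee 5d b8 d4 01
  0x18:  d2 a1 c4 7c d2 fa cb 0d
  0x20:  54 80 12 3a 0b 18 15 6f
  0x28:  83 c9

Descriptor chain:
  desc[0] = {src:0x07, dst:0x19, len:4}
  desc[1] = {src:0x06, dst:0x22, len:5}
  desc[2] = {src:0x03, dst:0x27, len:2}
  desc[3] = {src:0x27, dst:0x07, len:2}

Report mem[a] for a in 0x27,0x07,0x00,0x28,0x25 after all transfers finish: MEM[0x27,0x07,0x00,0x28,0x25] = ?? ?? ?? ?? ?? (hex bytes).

MEM[0x27,0x07,0x00,0x28,0x25] = 94 94 5e c0 65

#0 dst[0x19+4] := {0xbc,0x38,0x65,0xd0}
#1 dst[0x22+5] := {0x41,0xbc,0x38,0x65,0xd0}
#2 dst[0x27+2] := {0x94,0xc0}
#3 dst[0x07+2] := {0x94,0xc0}
query mem[0x27]=0x94, mem[0x07]=0x94, mem[0x00]=0x5e, mem[0x28]=0xc0, mem[0x25]=0x65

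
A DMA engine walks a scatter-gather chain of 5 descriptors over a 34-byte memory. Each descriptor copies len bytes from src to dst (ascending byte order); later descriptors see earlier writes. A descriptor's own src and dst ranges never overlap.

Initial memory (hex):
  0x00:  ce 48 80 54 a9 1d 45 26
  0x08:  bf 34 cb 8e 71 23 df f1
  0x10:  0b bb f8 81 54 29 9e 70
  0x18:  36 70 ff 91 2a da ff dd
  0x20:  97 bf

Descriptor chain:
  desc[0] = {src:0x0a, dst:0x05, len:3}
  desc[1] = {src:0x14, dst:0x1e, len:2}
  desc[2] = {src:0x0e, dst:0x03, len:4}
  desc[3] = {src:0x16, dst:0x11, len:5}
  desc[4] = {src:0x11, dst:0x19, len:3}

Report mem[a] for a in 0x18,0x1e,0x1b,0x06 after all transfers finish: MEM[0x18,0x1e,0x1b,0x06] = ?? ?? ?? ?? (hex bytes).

D0: mem[0x05..0x07] <- [cb 8e 71]
D1: mem[0x1e..0x1f] <- [54 29]
D2: mem[0x03..0x06] <- [df f1 0b bb]
D3: mem[0x11..0x15] <- [9e 70 36 70 ff]
D4: mem[0x19..0x1b] <- [9e 70 36]
query mem[0x18]=0x36, mem[0x1e]=0x54, mem[0x1b]=0x36, mem[0x06]=0xbb

MEM[0x18,0x1e,0x1b,0x06] = 36 54 36 bb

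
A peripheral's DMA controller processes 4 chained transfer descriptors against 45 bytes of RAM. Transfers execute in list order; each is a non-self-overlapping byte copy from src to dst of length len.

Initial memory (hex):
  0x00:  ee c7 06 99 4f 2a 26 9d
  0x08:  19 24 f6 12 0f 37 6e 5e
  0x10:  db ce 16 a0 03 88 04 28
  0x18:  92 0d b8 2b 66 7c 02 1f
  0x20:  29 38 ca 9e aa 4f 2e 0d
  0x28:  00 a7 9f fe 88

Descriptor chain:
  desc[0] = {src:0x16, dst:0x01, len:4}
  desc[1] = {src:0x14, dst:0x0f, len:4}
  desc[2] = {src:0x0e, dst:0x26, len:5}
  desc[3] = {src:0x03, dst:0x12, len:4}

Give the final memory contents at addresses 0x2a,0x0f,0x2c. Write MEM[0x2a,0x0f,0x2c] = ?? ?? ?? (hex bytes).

MEM[0x2a,0x0f,0x2c] = 28 03 88

  after D0: wrote 4B at 0x01 = 0428920d
  after D1: wrote 4B at 0x0f = 03880428
  after D2: wrote 5B at 0x26 = 6e03880428
  after D3: wrote 4B at 0x12 = 920d2a26
query mem[0x2a]=0x28, mem[0x0f]=0x03, mem[0x2c]=0x88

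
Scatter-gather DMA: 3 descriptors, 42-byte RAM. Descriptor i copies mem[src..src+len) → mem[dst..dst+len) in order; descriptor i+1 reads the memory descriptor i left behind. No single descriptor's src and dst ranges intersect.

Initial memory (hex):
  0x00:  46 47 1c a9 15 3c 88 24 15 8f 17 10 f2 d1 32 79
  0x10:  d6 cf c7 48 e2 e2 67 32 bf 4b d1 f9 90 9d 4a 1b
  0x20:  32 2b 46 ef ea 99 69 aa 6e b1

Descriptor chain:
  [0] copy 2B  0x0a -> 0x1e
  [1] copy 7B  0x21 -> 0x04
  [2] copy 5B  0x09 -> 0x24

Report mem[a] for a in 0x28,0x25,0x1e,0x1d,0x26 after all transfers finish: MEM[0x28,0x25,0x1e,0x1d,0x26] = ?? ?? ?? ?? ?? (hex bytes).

[0] 0x0a->0x1e len=2 : 17 10
[1] 0x21->0x04 len=7 : 2b 46 ef ea 99 69 aa
[2] 0x09->0x24 len=5 : 69 aa 10 f2 d1
query mem[0x28]=0xd1, mem[0x25]=0xaa, mem[0x1e]=0x17, mem[0x1d]=0x9d, mem[0x26]=0x10

MEM[0x28,0x25,0x1e,0x1d,0x26] = d1 aa 17 9d 10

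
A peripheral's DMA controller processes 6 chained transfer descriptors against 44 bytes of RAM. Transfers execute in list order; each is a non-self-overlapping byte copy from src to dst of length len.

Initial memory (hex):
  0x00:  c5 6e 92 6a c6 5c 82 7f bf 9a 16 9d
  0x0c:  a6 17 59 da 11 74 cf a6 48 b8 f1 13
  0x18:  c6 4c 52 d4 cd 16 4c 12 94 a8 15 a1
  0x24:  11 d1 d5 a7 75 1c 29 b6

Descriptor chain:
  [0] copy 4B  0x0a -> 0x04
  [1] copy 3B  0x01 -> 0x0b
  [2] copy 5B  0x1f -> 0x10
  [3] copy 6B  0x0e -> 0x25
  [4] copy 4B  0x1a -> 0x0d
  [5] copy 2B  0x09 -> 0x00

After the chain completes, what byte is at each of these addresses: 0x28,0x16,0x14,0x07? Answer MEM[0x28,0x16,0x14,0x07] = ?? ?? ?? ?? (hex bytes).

MEM[0x28,0x16,0x14,0x07] = 94 f1 a1 17

[0] 0x0a->0x04 len=4 : 16 9d a6 17
[1] 0x01->0x0b len=3 : 6e 92 6a
[2] 0x1f->0x10 len=5 : 12 94 a8 15 a1
[3] 0x0e->0x25 len=6 : 59 da 12 94 a8 15
[4] 0x1a->0x0d len=4 : 52 d4 cd 16
[5] 0x09->0x00 len=2 : 9a 16
query mem[0x28]=0x94, mem[0x16]=0xf1, mem[0x14]=0xa1, mem[0x07]=0x17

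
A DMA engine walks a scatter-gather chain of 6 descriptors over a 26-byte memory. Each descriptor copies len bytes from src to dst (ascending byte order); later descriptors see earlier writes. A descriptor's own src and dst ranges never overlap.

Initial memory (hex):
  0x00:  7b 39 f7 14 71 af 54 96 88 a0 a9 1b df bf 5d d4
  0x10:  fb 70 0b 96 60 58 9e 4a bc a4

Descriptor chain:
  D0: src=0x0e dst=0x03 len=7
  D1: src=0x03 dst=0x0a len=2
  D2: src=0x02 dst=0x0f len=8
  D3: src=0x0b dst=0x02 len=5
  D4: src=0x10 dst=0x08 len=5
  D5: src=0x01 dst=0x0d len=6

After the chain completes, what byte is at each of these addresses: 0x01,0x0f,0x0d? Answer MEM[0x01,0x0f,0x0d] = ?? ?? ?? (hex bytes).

MEM[0x01,0x0f,0x0d] = 39 df 39

D0: mem[0x03..0x09] <- [5d d4 fb 70 0b 96 60]
D1: mem[0x0a..0x0b] <- [5d d4]
D2: mem[0x0f..0x16] <- [f7 5d d4 fb 70 0b 96 60]
D3: mem[0x02..0x06] <- [d4 df bf 5d f7]
D4: mem[0x08..0x0c] <- [5d d4 fb 70 0b]
D5: mem[0x0d..0x12] <- [39 d4 df bf 5d f7]
query mem[0x01]=0x39, mem[0x0f]=0xdf, mem[0x0d]=0x39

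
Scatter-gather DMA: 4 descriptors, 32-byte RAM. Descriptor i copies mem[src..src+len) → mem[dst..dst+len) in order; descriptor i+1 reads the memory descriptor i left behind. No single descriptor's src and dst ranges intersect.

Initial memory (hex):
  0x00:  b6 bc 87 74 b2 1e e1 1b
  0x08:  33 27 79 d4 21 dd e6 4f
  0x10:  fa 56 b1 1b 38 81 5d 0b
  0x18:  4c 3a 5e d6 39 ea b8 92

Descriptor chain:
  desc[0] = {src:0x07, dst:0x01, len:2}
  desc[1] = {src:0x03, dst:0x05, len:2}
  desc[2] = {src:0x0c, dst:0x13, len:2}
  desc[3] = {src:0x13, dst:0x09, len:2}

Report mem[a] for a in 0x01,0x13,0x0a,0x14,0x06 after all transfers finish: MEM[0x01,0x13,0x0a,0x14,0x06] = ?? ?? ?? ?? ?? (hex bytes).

MEM[0x01,0x13,0x0a,0x14,0x06] = 1b 21 dd dd b2

D0: mem[0x01..0x02] <- [1b 33]
D1: mem[0x05..0x06] <- [74 b2]
D2: mem[0x13..0x14] <- [21 dd]
D3: mem[0x09..0x0a] <- [21 dd]
query mem[0x01]=0x1b, mem[0x13]=0x21, mem[0x0a]=0xdd, mem[0x14]=0xdd, mem[0x06]=0xb2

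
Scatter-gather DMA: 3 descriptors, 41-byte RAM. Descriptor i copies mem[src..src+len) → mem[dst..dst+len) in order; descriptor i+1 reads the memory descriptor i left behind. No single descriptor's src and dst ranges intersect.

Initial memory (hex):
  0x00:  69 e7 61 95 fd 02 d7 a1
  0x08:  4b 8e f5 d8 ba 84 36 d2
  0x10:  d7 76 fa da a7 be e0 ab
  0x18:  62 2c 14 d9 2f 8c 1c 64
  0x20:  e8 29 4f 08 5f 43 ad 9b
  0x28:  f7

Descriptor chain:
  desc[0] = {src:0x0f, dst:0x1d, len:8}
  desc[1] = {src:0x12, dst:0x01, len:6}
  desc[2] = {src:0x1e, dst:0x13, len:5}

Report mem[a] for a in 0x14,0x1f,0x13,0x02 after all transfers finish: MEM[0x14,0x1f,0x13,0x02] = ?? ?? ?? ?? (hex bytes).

[0] 0x0f->0x1d len=8 : d2 d7 76 fa da a7 be e0
[1] 0x12->0x01 len=6 : fa da a7 be e0 ab
[2] 0x1e->0x13 len=5 : d7 76 fa da a7
query mem[0x14]=0x76, mem[0x1f]=0x76, mem[0x13]=0xd7, mem[0x02]=0xda

MEM[0x14,0x1f,0x13,0x02] = 76 76 d7 da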